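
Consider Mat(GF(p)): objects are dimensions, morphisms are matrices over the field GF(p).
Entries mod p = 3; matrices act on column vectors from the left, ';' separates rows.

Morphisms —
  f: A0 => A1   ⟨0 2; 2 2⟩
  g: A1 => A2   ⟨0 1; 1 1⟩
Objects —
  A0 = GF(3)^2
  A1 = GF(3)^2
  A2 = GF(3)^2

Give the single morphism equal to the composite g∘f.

  e0=[1,0] f=>[0,2] g=>[2,2]
  e1=[0,1] f=>[2,2] g=>[2,1]
composite: ⟨2 2; 2 1⟩

Answer: ⟨2 2; 2 1⟩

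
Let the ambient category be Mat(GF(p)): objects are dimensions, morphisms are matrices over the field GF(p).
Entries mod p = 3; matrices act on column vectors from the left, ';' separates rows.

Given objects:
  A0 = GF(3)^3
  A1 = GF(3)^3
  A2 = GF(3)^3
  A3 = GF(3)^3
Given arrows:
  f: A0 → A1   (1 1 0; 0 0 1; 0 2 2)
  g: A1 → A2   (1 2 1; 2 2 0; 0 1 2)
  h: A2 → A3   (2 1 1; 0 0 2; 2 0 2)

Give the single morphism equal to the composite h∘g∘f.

Answer: (1 0 0; 0 2 1; 2 2 0)

Work:
  e0=⟨1,0,0⟩ f→⟨1,0,0⟩ g→⟨1,2,0⟩ h→⟨1,0,2⟩
  e1=⟨0,1,0⟩ f→⟨1,0,2⟩ g→⟨0,2,1⟩ h→⟨0,2,2⟩
  e2=⟨0,0,1⟩ f→⟨0,1,2⟩ g→⟨1,2,2⟩ h→⟨0,1,0⟩
⟦path⟧: (1 0 0; 0 2 1; 2 2 0)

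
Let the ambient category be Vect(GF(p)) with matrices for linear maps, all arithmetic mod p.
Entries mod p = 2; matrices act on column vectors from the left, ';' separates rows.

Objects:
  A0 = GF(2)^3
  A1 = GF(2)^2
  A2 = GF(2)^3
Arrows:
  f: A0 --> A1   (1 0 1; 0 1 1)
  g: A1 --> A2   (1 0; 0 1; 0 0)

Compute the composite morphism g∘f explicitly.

Answer: (1 0 1; 0 1 1; 0 0 0)

Work:
  e0=(1,0,0) f-->(1,0) g-->(1,0,0)
  e1=(0,1,0) f-->(0,1) g-->(0,1,0)
  e2=(0,0,1) f-->(1,1) g-->(1,1,0)
⟦path⟧: (1 0 1; 0 1 1; 0 0 0)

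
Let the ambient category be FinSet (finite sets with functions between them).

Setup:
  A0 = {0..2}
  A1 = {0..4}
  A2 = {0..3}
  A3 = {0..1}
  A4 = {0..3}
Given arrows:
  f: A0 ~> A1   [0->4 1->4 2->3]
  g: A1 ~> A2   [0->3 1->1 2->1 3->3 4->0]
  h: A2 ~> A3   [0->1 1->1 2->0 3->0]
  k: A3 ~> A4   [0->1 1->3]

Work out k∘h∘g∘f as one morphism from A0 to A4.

  0 f~>4 g~>0 h~>1 k~>3
  1 f~>4 g~>0 h~>1 k~>3
  2 f~>3 g~>3 h~>0 k~>1
result: [0->3 1->3 2->1]

Answer: [0->3 1->3 2->1]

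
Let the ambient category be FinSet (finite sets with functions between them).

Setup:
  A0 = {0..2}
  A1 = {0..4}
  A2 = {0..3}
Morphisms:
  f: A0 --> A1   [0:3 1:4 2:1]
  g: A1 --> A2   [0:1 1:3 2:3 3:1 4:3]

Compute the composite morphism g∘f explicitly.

  0 f-->3 g-->1
  1 f-->4 g-->3
  2 f-->1 g-->3
result: [0:1 1:3 2:3]

Answer: [0:1 1:3 2:3]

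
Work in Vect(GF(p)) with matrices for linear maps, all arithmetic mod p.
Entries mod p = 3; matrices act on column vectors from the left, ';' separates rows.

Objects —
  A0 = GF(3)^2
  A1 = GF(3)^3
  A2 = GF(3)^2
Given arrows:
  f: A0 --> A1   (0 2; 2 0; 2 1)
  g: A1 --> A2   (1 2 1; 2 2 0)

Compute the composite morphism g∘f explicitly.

  e0=[1,0] f-->[0,2,2] g-->[0,1]
  e1=[0,1] f-->[2,0,1] g-->[0,1]
result: (0 0; 1 1)

Answer: (0 0; 1 1)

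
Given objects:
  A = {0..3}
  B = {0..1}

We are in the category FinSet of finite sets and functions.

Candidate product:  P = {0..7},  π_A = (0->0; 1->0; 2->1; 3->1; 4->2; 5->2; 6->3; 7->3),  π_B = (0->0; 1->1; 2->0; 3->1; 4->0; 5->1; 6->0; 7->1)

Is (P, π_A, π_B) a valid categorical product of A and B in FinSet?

Answer: VALID PRODUCT

Work:
|A|·|B| = 4·2 = 8;  |P| = 8
Check the pairing map k ↦ (π_A(k), π_B(k)):
  0 -> (0,0)
  1 -> (0,1)
  2 -> (1,0)
  3 -> (1,1)
  4 -> (2,0)
  5 -> (2,1)
  6 -> (3,0)
  7 -> (3,1)
distinct pairs in image: 8 / 8 needed
  → bijection onto A×B; projections well-typed.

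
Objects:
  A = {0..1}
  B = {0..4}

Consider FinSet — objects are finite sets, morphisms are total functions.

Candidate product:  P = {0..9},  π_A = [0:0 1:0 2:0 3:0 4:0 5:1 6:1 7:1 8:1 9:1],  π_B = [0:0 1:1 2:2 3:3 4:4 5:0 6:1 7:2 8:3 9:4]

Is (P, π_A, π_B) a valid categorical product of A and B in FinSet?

|A|·|B| = 2·5 = 10;  |P| = 10
Check the pairing map k ↦ (π_A(k), π_B(k)):
  0 : (0,0)
  1 : (0,1)
  2 : (0,2)
  3 : (0,3)
  4 : (0,4)
  5 : (1,0)
  6 : (1,1)
  7 : (1,2)
  8 : (1,3)
  9 : (1,4)
distinct pairs in image: 10 / 10 needed
  → bijection onto A×B; projections well-typed.

Answer: VALID PRODUCT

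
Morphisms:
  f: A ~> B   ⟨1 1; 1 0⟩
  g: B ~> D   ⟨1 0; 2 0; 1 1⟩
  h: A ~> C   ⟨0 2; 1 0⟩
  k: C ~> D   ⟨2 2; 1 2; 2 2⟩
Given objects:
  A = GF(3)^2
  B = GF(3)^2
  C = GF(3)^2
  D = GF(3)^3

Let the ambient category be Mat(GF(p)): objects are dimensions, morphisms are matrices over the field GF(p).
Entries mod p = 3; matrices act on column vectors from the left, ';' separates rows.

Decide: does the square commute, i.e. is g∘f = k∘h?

1) trace f;g:
  e0=⟨1,0⟩ f~>⟨1,1⟩ g~>⟨1,2,2⟩
  e1=⟨0,1⟩ f~>⟨1,0⟩ g~>⟨1,2,1⟩
  composite₁ = ⟨1 1; 2 2; 2 1⟩
2) trace h;k:
  e0=⟨1,0⟩ h~>⟨0,1⟩ k~>⟨2,2,2⟩
  e1=⟨0,1⟩ h~>⟨2,0⟩ k~>⟨1,2,1⟩
  composite₂ = ⟨2 1; 2 2; 2 1⟩
Equal? distinct morphisms ✗

Answer: DOES NOT COMMUTE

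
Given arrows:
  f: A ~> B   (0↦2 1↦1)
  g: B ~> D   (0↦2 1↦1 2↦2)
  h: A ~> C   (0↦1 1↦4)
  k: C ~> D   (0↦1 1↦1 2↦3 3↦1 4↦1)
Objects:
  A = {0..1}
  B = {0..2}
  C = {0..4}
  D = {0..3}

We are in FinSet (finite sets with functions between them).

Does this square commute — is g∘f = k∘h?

Answer: DOES NOT COMMUTE

Derivation:
Path 1 = f;g:
  0 f~>2 g~>2
  1 f~>1 g~>1
  ⟦path⟧₁ = (0↦2 1↦1)
Path 2 = h;k:
  0 h~>1 k~>1
  1 h~>4 k~>1
  ⟦path⟧₂ = (0↦1 1↦1)
Equal? NO — does not commute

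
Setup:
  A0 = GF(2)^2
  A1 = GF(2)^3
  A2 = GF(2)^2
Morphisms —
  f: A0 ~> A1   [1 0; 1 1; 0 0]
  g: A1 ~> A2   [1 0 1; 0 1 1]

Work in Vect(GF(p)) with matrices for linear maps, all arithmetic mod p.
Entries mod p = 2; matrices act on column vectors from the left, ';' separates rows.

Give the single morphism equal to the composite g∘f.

Answer: [1 0; 1 1]

Work:
  e0=(1,0) f~>(1,1,0) g~>(1,1)
  e1=(0,1) f~>(0,1,0) g~>(0,1)
composite: [1 0; 1 1]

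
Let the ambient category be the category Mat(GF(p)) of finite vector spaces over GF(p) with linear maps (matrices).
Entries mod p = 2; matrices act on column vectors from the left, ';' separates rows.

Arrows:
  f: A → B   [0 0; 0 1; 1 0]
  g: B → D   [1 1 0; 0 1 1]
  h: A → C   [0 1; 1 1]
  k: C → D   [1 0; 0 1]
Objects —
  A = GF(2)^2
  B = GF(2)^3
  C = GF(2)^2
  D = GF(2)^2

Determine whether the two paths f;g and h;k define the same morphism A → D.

Path 1 = f;g:
  e0=(1,0) f→(0,0,1) g→(0,1)
  e1=(0,1) f→(0,1,0) g→(1,1)
  ⟦path⟧₁ = [0 1; 1 1]
Path 2 = h;k:
  e0=(1,0) h→(0,1) k→(0,1)
  e1=(0,1) h→(1,1) k→(1,1)
  ⟦path⟧₂ = [0 1; 1 1]
Equal? YES — commutes

Answer: COMMUTES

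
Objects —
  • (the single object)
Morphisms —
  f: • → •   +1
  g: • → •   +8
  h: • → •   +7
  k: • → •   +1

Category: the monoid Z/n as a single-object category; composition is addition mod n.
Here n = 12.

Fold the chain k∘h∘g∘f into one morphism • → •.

Answer: +5

Trace:
  0 +1≡1 +8≡9 +7≡4 +1≡5  (mod 12)
composite: +5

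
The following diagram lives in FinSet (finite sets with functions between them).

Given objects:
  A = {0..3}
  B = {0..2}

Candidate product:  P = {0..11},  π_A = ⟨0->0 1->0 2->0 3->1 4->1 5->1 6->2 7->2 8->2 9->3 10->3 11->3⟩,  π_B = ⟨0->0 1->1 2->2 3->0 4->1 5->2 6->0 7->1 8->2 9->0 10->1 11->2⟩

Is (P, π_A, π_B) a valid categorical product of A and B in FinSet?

|A|·|B| = 4·3 = 12;  |P| = 12
Check the pairing map k ↦ (π_A(k), π_B(k)):
  0 -> (0,0)
  1 -> (0,1)
  2 -> (0,2)
  3 -> (1,0)
  4 -> (1,1)
  5 -> (1,2)
  6 -> (2,0)
  7 -> (2,1)
  8 -> (2,2)
  9 -> (3,0)
  10 -> (3,1)
  11 -> (3,2)
distinct pairs in image: 12 / 12 needed
  → bijection onto A×B; projections well-typed.

Answer: VALID PRODUCT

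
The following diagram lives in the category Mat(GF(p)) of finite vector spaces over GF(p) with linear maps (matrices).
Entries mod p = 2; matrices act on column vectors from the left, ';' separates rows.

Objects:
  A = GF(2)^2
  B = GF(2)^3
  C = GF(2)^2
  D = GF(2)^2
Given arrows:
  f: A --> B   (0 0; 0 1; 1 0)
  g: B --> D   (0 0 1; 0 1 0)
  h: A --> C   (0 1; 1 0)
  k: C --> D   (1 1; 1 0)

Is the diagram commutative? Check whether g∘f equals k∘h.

Answer: DOES NOT COMMUTE

Derivation:
1) trace f;g:
  e0=[1,0] f-->[0,0,1] g-->[1,0]
  e1=[0,1] f-->[0,1,0] g-->[0,1]
  result₁ = (1 0; 0 1)
2) trace h;k:
  e0=[1,0] h-->[0,1] k-->[1,0]
  e1=[0,1] h-->[1,0] k-->[1,1]
  result₂ = (1 1; 0 1)
Equal? NO — does not commute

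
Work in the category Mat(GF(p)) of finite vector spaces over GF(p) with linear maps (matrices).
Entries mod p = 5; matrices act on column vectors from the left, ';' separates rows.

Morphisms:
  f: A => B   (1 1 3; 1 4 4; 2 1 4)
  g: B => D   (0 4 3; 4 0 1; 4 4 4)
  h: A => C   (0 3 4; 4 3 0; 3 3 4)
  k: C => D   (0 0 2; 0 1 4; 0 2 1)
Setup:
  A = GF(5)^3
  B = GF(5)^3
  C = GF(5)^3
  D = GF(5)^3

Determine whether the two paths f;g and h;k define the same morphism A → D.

Answer: DOES NOT COMMUTE

Trace:
Path 1 = f;g:
  e0=[1,0,0] f=>[1,1,2] g=>[0,1,1]
  e1=[0,1,0] f=>[1,4,1] g=>[4,0,4]
  e2=[0,0,1] f=>[3,4,4] g=>[3,1,4]
  composite₁ = (0 4 3; 1 0 1; 1 4 4)
Path 2 = h;k:
  e0=[1,0,0] h=>[0,4,3] k=>[1,1,1]
  e1=[0,1,0] h=>[3,3,3] k=>[1,0,4]
  e2=[0,0,1] h=>[4,0,4] k=>[3,1,4]
  composite₂ = (1 1 3; 1 0 1; 1 4 4)
Equal? differ; not commutative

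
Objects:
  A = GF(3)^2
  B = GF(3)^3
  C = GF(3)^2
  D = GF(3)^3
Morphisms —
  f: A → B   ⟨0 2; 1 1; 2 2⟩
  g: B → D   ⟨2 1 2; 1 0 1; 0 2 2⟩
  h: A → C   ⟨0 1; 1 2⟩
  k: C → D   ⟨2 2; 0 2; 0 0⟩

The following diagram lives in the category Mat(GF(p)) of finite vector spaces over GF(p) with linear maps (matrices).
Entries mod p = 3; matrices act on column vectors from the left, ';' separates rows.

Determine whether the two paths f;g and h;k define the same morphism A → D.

Answer: COMMUTES

Work:
Along f;g (path 1):
  e0=⟨1,0⟩ f→⟨0,1,2⟩ g→⟨2,2,0⟩
  e1=⟨0,1⟩ f→⟨2,1,2⟩ g→⟨0,1,0⟩
  ⟦path⟧₁ = ⟨2 0; 2 1; 0 0⟩
Along h;k (path 2):
  e0=⟨1,0⟩ h→⟨0,1⟩ k→⟨2,2,0⟩
  e1=⟨0,1⟩ h→⟨1,2⟩ k→⟨0,1,0⟩
  ⟦path⟧₂ = ⟨2 0; 2 1; 0 0⟩
Equal? same morphism ✓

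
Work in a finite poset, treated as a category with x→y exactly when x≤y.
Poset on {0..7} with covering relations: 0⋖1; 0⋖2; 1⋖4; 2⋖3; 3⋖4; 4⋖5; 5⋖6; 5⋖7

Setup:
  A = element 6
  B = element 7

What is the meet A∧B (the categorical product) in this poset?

{x : x<=A ∧ x<=B} = {0,1,2,3,4,5}  (A=6, B=7)
  0 <= 5
  1 <= 5
  2 <= 5
  3 <= 5
  4 <= 5
  5 <= 5
glb = 5

Answer: A∧B = 5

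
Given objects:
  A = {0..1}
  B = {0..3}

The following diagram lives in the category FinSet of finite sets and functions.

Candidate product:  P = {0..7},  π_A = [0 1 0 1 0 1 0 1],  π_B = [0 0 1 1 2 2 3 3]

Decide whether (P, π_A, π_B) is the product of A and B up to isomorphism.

|A|·|B| = 2·4 = 8;  |P| = 8
Check the pairing map k ↦ (π_A(k), π_B(k)):
  0 : (0,0)
  1 : (1,0)
  2 : (0,1)
  3 : (1,1)
  4 : (0,2)
  5 : (1,2)
  6 : (0,3)
  7 : (1,3)
distinct pairs in image: 8 / 8 needed
  → bijection onto A×B; projections well-typed.

Answer: VALID PRODUCT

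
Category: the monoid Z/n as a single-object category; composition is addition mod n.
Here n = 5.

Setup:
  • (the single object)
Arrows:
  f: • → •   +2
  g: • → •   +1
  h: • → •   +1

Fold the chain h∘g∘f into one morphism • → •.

  0 +2≡2 +1≡3 +1≡4  (mod 5)
result: +4

Answer: +4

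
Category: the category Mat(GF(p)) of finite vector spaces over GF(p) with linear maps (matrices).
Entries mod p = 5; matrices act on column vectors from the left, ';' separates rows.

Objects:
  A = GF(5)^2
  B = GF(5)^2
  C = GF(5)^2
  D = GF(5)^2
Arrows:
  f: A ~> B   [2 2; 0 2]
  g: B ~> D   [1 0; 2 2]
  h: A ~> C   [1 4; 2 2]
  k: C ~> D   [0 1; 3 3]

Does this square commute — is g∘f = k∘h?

Answer: COMMUTES

Derivation:
1) trace f;g:
  e0=⟨1,0⟩ f~>⟨2,0⟩ g~>⟨2,4⟩
  e1=⟨0,1⟩ f~>⟨2,2⟩ g~>⟨2,3⟩
  result₁ = [2 2; 4 3]
2) trace h;k:
  e0=⟨1,0⟩ h~>⟨1,2⟩ k~>⟨2,4⟩
  e1=⟨0,1⟩ h~>⟨4,2⟩ k~>⟨2,3⟩
  result₂ = [2 2; 4 3]
Equal? same morphism ✓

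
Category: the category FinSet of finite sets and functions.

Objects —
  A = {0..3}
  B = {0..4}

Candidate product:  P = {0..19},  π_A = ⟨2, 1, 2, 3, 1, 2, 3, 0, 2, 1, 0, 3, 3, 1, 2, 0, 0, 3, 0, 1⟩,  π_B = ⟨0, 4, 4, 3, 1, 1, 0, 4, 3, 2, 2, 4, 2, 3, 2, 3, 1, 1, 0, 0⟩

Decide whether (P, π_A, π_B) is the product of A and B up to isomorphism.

|A|·|B| = 4·5 = 20;  |P| = 20
Check the pairing map k ↦ (π_A(k), π_B(k)):
  0 ↦ (2,0)
  1 ↦ (1,4)
  2 ↦ (2,4)
  3 ↦ (3,3)
  4 ↦ (1,1)
  5 ↦ (2,1)
  6 ↦ (3,0)
  7 ↦ (0,4)
  8 ↦ (2,3)
  9 ↦ (1,2)
  10 ↦ (0,2)
  11 ↦ (3,4)
  12 ↦ (3,2)
  13 ↦ (1,3)
  14 ↦ (2,2)
  15 ↦ (0,3)
  16 ↦ (0,1)
  17 ↦ (3,1)
  18 ↦ (0,0)
  19 ↦ (1,0)
distinct pairs in image: 20 / 20 needed
  → bijection onto A×B; projections well-typed.

Answer: VALID PRODUCT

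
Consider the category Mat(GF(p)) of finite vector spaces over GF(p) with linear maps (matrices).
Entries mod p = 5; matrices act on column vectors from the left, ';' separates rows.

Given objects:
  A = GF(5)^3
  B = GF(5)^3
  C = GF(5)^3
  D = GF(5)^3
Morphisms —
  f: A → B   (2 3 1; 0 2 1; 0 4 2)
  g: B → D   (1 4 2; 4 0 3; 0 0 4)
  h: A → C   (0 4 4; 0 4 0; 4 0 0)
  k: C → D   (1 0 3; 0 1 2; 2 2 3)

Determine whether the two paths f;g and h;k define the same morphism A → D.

1) trace f;g:
  e0=[1,0,0] f→[2,0,0] g→[2,3,0]
  e1=[0,1,0] f→[3,2,4] g→[4,4,1]
  e2=[0,0,1] f→[1,1,2] g→[4,0,3]
  ⟦path⟧₁ = (2 4 4; 3 4 0; 0 1 3)
2) trace h;k:
  e0=[1,0,0] h→[0,0,4] k→[2,3,2]
  e1=[0,1,0] h→[4,4,0] k→[4,4,1]
  e2=[0,0,1] h→[4,0,0] k→[4,0,3]
  ⟦path⟧₂ = (2 4 4; 3 4 0; 2 1 3)
Equal? distinct morphisms ✗

Answer: DOES NOT COMMUTE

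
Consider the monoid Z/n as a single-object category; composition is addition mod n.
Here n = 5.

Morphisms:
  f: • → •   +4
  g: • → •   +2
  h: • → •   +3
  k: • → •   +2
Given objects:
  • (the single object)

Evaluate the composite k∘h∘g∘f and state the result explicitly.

Answer: +1

Derivation:
  0 +4≡4 +2≡1 +3≡4 +2≡1  (mod 5)
result: +1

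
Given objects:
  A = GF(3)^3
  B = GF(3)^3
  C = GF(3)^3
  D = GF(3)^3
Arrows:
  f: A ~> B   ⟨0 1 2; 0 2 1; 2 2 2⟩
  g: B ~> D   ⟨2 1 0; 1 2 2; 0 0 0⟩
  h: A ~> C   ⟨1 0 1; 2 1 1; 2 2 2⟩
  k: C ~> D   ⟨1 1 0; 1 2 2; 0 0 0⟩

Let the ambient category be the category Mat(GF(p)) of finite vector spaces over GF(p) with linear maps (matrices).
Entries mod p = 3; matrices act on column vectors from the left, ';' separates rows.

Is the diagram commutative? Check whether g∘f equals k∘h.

Answer: DOES NOT COMMUTE

Work:
1) trace f;g:
  e0=[1,0,0] f~>[0,0,2] g~>[0,1,0]
  e1=[0,1,0] f~>[1,2,2] g~>[1,0,0]
  e2=[0,0,1] f~>[2,1,2] g~>[2,2,0]
  ⟦path⟧₁ = ⟨0 1 2; 1 0 2; 0 0 0⟩
2) trace h;k:
  e0=[1,0,0] h~>[1,2,2] k~>[0,0,0]
  e1=[0,1,0] h~>[0,1,2] k~>[1,0,0]
  e2=[0,0,1] h~>[1,1,2] k~>[2,1,0]
  ⟦path⟧₂ = ⟨0 1 2; 0 0 1; 0 0 0⟩
Equal? NO — does not commute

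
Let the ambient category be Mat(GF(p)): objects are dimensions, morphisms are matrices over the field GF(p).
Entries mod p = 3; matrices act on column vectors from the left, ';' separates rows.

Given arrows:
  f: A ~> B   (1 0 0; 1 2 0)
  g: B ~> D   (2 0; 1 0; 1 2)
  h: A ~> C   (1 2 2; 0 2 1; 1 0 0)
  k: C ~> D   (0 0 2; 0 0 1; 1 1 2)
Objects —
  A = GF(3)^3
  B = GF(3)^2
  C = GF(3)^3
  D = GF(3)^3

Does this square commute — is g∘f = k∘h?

1) trace f;g:
  e0=⟨1,0,0⟩ f~>⟨1,1⟩ g~>⟨2,1,0⟩
  e1=⟨0,1,0⟩ f~>⟨0,2⟩ g~>⟨0,0,1⟩
  e2=⟨0,0,1⟩ f~>⟨0,0⟩ g~>⟨0,0,0⟩
  composite₁ = (2 0 0; 1 0 0; 0 1 0)
2) trace h;k:
  e0=⟨1,0,0⟩ h~>⟨1,0,1⟩ k~>⟨2,1,0⟩
  e1=⟨0,1,0⟩ h~>⟨2,2,0⟩ k~>⟨0,0,1⟩
  e2=⟨0,0,1⟩ h~>⟨2,1,0⟩ k~>⟨0,0,0⟩
  composite₂ = (2 0 0; 1 0 0; 0 1 0)
Equal? same morphism ✓

Answer: COMMUTES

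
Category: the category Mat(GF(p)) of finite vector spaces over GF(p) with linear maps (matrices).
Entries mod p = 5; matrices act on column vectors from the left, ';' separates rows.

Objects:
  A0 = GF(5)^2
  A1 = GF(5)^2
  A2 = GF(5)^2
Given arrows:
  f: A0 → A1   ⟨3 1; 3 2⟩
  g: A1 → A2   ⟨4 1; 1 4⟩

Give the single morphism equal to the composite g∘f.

  e0=[1,0] f→[3,3] g→[0,0]
  e1=[0,1] f→[1,2] g→[1,4]
result: ⟨0 1; 0 4⟩

Answer: ⟨0 1; 0 4⟩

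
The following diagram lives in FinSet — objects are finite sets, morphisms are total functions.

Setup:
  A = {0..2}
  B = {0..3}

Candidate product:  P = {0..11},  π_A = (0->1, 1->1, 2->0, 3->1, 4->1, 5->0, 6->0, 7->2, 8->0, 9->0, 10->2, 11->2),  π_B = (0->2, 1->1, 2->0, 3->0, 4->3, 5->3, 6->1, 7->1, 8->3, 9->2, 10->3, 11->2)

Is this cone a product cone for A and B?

Answer: NOT A VALID PRODUCT — duplicate pair at indices 5,8

Trace:
|A|·|B| = 3·4 = 12;  |P| = 12
Check the pairing map k ↦ (π_A(k), π_B(k)):
  0 -> (1,2)
  1 -> (1,1)
  2 -> (0,0)
  3 -> (1,0)
  4 -> (1,3)
  5 -> (0,3)
  6 -> (0,1)
  7 -> (2,1)
  8 -> (0,3)  ✗ repeats pair of k=5
  9 -> (0,2)
  10 -> (2,3)
  11 -> (2,2)
distinct pairs in image: 11 / 12 needed
  → (0,3) hit at k=5 and k=8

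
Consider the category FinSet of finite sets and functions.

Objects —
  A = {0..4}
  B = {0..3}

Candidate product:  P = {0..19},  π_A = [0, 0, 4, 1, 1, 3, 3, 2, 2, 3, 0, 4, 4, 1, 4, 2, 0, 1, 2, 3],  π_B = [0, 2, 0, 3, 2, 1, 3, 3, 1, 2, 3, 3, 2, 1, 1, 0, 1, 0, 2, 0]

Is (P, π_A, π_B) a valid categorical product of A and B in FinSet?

Answer: VALID PRODUCT

Work:
|A|·|B| = 5·4 = 20;  |P| = 20
Check the pairing map k ↦ (π_A(k), π_B(k)):
  0 : (0,0)
  1 : (0,2)
  2 : (4,0)
  3 : (1,3)
  4 : (1,2)
  5 : (3,1)
  6 : (3,3)
  7 : (2,3)
  8 : (2,1)
  9 : (3,2)
  10 : (0,3)
  11 : (4,3)
  12 : (4,2)
  13 : (1,1)
  14 : (4,1)
  15 : (2,0)
  16 : (0,1)
  17 : (1,0)
  18 : (2,2)
  19 : (3,0)
distinct pairs in image: 20 / 20 needed
  → bijection onto A×B; projections well-typed.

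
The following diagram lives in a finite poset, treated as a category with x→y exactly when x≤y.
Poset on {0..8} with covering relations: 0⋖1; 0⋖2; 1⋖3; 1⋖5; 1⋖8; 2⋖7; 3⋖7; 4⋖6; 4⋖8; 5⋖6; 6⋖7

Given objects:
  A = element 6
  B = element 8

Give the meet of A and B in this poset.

Common predecessors of 6,8: {0,1,4}
  maximal lower bounds 1 and 4 are incomparable: neither 1<=4 nor 4<=1
→ no greatest lower bound exists

Answer: NO MEET EXISTS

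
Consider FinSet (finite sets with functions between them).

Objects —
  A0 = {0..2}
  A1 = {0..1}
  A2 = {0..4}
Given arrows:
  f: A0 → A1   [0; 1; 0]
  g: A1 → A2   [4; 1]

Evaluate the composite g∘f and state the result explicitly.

Answer: [4; 1; 4]

Derivation:
  0 f→0 g→4
  1 f→1 g→1
  2 f→0 g→4
result: [4; 1; 4]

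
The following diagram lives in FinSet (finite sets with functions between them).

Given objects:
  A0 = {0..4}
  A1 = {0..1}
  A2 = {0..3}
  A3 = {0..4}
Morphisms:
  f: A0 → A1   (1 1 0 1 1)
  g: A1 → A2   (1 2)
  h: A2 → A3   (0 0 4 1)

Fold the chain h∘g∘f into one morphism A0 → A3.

  0 f→1 g→2 h→4
  1 f→1 g→2 h→4
  2 f→0 g→1 h→0
  3 f→1 g→2 h→4
  4 f→1 g→2 h→4
⟦path⟧: (4 4 0 4 4)

Answer: (4 4 0 4 4)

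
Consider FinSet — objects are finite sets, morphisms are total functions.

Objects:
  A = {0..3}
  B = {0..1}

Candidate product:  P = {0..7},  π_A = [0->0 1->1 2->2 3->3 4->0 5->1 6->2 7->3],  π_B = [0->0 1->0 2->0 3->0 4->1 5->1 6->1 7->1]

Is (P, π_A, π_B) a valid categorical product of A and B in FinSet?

Answer: VALID PRODUCT

Work:
|A|·|B| = 4·2 = 8;  |P| = 8
Check the pairing map k ↦ (π_A(k), π_B(k)):
  0 -> (0,0)
  1 -> (1,0)
  2 -> (2,0)
  3 -> (3,0)
  4 -> (0,1)
  5 -> (1,1)
  6 -> (2,1)
  7 -> (3,1)
distinct pairs in image: 8 / 8 needed
  → bijection onto A×B; projections well-typed.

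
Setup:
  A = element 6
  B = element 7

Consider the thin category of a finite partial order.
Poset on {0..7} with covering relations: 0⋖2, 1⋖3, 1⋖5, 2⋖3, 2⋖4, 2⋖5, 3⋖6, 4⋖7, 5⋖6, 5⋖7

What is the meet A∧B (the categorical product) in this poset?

Answer: A∧B = 5

Work:
{x : x≤A ∧ x≤B} = {0,1,2,5}  (A=6, B=7)
  0 ≤ 5
  1 ≤ 5
  2 ≤ 5
  5 ≤ 5
glb = 5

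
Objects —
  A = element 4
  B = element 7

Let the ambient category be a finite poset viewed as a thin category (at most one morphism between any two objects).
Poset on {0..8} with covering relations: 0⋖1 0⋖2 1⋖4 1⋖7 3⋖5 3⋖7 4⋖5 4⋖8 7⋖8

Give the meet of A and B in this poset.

Answer: A∧B = 1

Derivation:
Common predecessors of 4,7: {0,1}
  0 <= 1
  1 <= 1
glb = 1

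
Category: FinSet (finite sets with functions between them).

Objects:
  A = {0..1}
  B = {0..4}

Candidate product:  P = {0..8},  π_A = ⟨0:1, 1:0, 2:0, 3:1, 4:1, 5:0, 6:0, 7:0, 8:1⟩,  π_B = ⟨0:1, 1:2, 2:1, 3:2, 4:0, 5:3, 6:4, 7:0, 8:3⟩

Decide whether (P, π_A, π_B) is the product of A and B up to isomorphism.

Answer: NOT A VALID PRODUCT — |P|=9 ≠ |A|·|B|=10

Derivation:
|A|·|B| = 2·5 = 10;  |P| = 9
  → cardinalities differ; no bijection possible.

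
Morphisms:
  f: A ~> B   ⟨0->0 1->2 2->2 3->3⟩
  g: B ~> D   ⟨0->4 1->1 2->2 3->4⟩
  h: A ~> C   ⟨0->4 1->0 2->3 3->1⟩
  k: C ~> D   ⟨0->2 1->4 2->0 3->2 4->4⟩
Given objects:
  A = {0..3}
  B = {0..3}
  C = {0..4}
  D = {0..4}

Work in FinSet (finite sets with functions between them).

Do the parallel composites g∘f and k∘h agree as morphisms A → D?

Answer: COMMUTES

Work:
1) trace f;g:
  0 f~>0 g~>4
  1 f~>2 g~>2
  2 f~>2 g~>2
  3 f~>3 g~>4
  composite₁ = ⟨0->4 1->2 2->2 3->4⟩
2) trace h;k:
  0 h~>4 k~>4
  1 h~>0 k~>2
  2 h~>3 k~>2
  3 h~>1 k~>4
  composite₂ = ⟨0->4 1->2 2->2 3->4⟩
Equal? same morphism ✓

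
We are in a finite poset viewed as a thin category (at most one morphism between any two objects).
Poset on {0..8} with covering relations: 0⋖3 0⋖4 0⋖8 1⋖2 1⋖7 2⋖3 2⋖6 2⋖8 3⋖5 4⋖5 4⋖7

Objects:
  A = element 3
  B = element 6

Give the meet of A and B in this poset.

Answer: A∧B = 2

Derivation:
{x : x≤A ∧ x≤B} = {1,2}  (A=3, B=6)
  1 ≤ 2
  2 ≤ 2
glb = 2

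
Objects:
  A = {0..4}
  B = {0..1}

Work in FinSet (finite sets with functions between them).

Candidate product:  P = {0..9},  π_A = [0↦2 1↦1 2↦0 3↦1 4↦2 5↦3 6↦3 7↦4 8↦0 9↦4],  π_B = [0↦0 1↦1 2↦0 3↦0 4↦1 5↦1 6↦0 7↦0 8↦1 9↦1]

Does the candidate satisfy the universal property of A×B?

Answer: VALID PRODUCT

Derivation:
|A|·|B| = 5·2 = 10;  |P| = 10
Check the pairing map k ↦ (π_A(k), π_B(k)):
  0 ↦ (2,0)
  1 ↦ (1,1)
  2 ↦ (0,0)
  3 ↦ (1,0)
  4 ↦ (2,1)
  5 ↦ (3,1)
  6 ↦ (3,0)
  7 ↦ (4,0)
  8 ↦ (0,1)
  9 ↦ (4,1)
distinct pairs in image: 10 / 10 needed
  → bijection onto A×B; projections well-typed.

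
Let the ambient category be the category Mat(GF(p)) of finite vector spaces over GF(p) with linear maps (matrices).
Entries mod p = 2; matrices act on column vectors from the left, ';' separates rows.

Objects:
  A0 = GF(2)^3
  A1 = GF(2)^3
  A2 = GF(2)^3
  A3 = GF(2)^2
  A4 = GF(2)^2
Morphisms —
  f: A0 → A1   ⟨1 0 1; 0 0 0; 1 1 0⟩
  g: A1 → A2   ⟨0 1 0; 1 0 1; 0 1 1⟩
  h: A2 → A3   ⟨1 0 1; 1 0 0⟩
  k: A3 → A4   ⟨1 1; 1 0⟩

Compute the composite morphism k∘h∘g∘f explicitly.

Answer: ⟨1 1 0; 1 1 0⟩

Work:
  e0=[1,0,0] f→[1,0,1] g→[0,0,1] h→[1,0] k→[1,1]
  e1=[0,1,0] f→[0,0,1] g→[0,1,1] h→[1,0] k→[1,1]
  e2=[0,0,1] f→[1,0,0] g→[0,1,0] h→[0,0] k→[0,0]
result: ⟨1 1 0; 1 1 0⟩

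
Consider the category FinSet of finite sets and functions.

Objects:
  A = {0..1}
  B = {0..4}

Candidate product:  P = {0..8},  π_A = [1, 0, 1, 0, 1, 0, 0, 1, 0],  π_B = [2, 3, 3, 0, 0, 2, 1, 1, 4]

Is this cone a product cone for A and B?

|A|·|B| = 2·5 = 10;  |P| = 9
  → cardinalities differ; no bijection possible.

Answer: NOT A VALID PRODUCT — |P|=9 ≠ |A|·|B|=10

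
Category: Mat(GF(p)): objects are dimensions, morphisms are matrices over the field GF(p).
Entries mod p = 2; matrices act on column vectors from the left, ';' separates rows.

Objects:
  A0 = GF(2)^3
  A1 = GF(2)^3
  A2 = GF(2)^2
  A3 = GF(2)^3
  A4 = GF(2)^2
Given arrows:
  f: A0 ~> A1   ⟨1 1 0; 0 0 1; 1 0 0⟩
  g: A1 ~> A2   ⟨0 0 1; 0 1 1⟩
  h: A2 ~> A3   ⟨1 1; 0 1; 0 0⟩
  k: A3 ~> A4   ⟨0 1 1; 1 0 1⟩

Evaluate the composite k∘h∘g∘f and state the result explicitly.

  e0=(1,0,0) f~>(1,0,1) g~>(1,1) h~>(0,1,0) k~>(1,0)
  e1=(0,1,0) f~>(1,0,0) g~>(0,0) h~>(0,0,0) k~>(0,0)
  e2=(0,0,1) f~>(0,1,0) g~>(0,1) h~>(1,1,0) k~>(1,1)
⟦path⟧: ⟨1 0 1; 0 0 1⟩

Answer: ⟨1 0 1; 0 0 1⟩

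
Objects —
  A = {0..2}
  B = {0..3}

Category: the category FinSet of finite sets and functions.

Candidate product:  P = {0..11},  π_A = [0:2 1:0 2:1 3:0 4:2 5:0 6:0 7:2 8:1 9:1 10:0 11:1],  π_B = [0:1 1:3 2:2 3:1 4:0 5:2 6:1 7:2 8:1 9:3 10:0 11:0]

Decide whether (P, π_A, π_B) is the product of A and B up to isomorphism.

Answer: NOT A VALID PRODUCT — duplicate pair at indices 3,6

Trace:
|A|·|B| = 3·4 = 12;  |P| = 12
Check the pairing map k ↦ (π_A(k), π_B(k)):
  0 : (2,1)
  1 : (0,3)
  2 : (1,2)
  3 : (0,1)
  4 : (2,0)
  5 : (0,2)
  6 : (0,1)  ✗ repeats pair of k=3
  7 : (2,2)
  8 : (1,1)
  9 : (1,3)
  10 : (0,0)
  11 : (1,0)
distinct pairs in image: 11 / 12 needed
  → (0,1) hit at k=3 and k=6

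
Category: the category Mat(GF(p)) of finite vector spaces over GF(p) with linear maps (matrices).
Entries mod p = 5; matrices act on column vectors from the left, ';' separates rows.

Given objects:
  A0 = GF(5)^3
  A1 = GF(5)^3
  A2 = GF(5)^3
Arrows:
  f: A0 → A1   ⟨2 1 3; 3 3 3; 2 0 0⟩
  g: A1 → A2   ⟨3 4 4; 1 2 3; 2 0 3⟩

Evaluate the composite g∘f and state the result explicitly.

Answer: ⟨1 0 1; 4 2 4; 0 2 1⟩

Derivation:
  e0=⟨1,0,0⟩ f→⟨2,3,2⟩ g→⟨1,4,0⟩
  e1=⟨0,1,0⟩ f→⟨1,3,0⟩ g→⟨0,2,2⟩
  e2=⟨0,0,1⟩ f→⟨3,3,0⟩ g→⟨1,4,1⟩
result: ⟨1 0 1; 4 2 4; 0 2 1⟩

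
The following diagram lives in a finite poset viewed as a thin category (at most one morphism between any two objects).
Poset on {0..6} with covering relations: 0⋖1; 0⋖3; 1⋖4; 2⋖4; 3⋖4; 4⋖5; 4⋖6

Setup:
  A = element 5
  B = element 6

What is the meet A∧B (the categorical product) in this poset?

Lower bounds of A=5 and B=6: {0,1,2,3,4}
  0 ⊑ 4
  1 ⊑ 4
  2 ⊑ 4
  3 ⊑ 4
  4 ⊑ 4
glb = 4

Answer: A∧B = 4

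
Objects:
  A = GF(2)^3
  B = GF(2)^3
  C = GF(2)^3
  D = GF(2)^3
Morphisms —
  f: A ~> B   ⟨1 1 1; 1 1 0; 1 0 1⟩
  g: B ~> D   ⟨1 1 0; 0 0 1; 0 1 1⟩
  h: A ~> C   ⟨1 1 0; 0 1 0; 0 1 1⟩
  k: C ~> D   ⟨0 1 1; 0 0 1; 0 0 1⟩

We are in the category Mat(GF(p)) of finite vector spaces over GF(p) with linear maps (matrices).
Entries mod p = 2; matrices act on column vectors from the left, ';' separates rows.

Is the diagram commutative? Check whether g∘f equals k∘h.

1) trace f;g:
  e0=(1,0,0) f~>(1,1,1) g~>(0,1,0)
  e1=(0,1,0) f~>(1,1,0) g~>(0,0,1)
  e2=(0,0,1) f~>(1,0,1) g~>(1,1,1)
  result₁ = ⟨0 0 1; 1 0 1; 0 1 1⟩
2) trace h;k:
  e0=(1,0,0) h~>(1,0,0) k~>(0,0,0)
  e1=(0,1,0) h~>(1,1,1) k~>(0,1,1)
  e2=(0,0,1) h~>(0,0,1) k~>(1,1,1)
  result₂ = ⟨0 0 1; 0 1 1; 0 1 1⟩
Equal? distinct morphisms ✗

Answer: DOES NOT COMMUTE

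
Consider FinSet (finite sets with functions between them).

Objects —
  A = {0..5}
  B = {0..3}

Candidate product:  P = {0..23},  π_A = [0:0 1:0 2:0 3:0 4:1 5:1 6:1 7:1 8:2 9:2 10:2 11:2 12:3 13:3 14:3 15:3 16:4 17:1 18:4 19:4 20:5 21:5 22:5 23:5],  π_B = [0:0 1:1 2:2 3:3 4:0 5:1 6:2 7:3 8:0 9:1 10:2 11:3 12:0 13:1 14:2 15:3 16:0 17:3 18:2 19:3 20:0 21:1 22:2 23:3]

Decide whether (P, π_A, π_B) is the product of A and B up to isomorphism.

Answer: NOT A VALID PRODUCT — duplicate pair at indices 7,17

Derivation:
|A|·|B| = 6·4 = 24;  |P| = 24
Check the pairing map k ↦ (π_A(k), π_B(k)):
  0 : (0,0)
  1 : (0,1)
  2 : (0,2)
  3 : (0,3)
  4 : (1,0)
  5 : (1,1)
  6 : (1,2)
  7 : (1,3)
  8 : (2,0)
  9 : (2,1)
  10 : (2,2)
  11 : (2,3)
  12 : (3,0)
  13 : (3,1)
  14 : (3,2)
  15 : (3,3)
  16 : (4,0)
  17 : (1,3)  ✗ repeats pair of k=7
  18 : (4,2)
  19 : (4,3)
  20 : (5,0)
  21 : (5,1)
  22 : (5,2)
  23 : (5,3)
distinct pairs in image: 23 / 24 needed
  → (1,3) hit at k=7 and k=17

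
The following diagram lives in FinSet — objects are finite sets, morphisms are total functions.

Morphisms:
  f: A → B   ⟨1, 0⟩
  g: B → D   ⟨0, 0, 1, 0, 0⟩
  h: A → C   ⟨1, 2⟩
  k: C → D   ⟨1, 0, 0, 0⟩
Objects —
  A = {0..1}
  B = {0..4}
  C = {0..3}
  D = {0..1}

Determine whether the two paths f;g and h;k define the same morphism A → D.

Path 1 = f;g:
  0 f→1 g→0
  1 f→0 g→0
  result₁ = ⟨0, 0⟩
Path 2 = h;k:
  0 h→1 k→0
  1 h→2 k→0
  result₂ = ⟨0, 0⟩
Equal? same morphism ✓

Answer: COMMUTES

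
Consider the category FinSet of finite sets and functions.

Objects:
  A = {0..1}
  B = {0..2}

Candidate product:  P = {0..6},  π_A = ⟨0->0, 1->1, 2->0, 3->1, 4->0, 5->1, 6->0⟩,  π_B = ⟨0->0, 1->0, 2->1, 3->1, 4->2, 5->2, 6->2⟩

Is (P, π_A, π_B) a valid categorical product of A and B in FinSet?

Answer: NOT A VALID PRODUCT — |P|=7 ≠ |A|·|B|=6

Trace:
|A|·|B| = 2·3 = 6;  |P| = 7
  → cardinalities differ; no bijection possible.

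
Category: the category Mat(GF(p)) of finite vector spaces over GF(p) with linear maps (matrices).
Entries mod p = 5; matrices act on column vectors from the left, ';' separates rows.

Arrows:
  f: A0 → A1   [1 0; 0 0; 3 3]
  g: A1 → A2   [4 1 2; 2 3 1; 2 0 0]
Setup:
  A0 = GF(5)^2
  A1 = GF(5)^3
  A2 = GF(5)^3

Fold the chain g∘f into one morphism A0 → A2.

Answer: [0 1; 0 3; 2 0]

Derivation:
  e0=(1,0) f→(1,0,3) g→(0,0,2)
  e1=(0,1) f→(0,0,3) g→(1,3,0)
⟦path⟧: [0 1; 0 3; 2 0]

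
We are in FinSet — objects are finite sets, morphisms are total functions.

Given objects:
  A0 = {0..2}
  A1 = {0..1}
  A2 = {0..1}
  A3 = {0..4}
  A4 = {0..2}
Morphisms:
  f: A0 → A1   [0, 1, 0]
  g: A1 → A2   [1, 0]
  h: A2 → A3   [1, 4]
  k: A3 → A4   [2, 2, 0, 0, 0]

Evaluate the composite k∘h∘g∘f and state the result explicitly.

Answer: [0, 2, 0]

Trace:
  0 f→0 g→1 h→4 k→0
  1 f→1 g→0 h→1 k→2
  2 f→0 g→1 h→4 k→0
result: [0, 2, 0]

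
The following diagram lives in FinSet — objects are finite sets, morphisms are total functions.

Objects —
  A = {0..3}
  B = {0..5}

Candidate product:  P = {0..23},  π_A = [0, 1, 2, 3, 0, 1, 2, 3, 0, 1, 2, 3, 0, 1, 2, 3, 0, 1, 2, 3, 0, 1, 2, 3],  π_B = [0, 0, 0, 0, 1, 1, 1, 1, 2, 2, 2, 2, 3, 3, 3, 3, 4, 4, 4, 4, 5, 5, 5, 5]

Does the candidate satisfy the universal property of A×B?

Answer: VALID PRODUCT

Trace:
|A|·|B| = 4·6 = 24;  |P| = 24
Check the pairing map k ↦ (π_A(k), π_B(k)):
  0 ↦ (0,0)
  1 ↦ (1,0)
  2 ↦ (2,0)
  3 ↦ (3,0)
  4 ↦ (0,1)
  5 ↦ (1,1)
  6 ↦ (2,1)
  7 ↦ (3,1)
  8 ↦ (0,2)
  9 ↦ (1,2)
  10 ↦ (2,2)
  11 ↦ (3,2)
  12 ↦ (0,3)
  13 ↦ (1,3)
  14 ↦ (2,3)
  15 ↦ (3,3)
  16 ↦ (0,4)
  17 ↦ (1,4)
  18 ↦ (2,4)
  19 ↦ (3,4)
  20 ↦ (0,5)
  21 ↦ (1,5)
  22 ↦ (2,5)
  23 ↦ (3,5)
distinct pairs in image: 24 / 24 needed
  → bijection onto A×B; projections well-typed.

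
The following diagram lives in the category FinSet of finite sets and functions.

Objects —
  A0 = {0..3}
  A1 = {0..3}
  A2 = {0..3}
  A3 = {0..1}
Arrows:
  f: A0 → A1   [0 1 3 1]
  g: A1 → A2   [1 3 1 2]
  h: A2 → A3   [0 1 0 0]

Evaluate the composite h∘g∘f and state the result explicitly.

Answer: [1 0 0 0]

Work:
  0 f→0 g→1 h→1
  1 f→1 g→3 h→0
  2 f→3 g→2 h→0
  3 f→1 g→3 h→0
result: [1 0 0 0]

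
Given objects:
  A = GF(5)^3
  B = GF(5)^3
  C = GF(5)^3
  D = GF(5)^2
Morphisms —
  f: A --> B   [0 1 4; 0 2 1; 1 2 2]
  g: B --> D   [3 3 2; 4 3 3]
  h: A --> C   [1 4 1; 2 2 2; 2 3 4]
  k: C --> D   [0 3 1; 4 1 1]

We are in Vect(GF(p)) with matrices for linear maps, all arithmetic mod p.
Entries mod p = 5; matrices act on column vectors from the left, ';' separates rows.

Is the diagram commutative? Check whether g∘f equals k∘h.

Along f;g (path 1):
  e0=[1,0,0] f-->[0,0,1] g-->[2,3]
  e1=[0,1,0] f-->[1,2,2] g-->[3,1]
  e2=[0,0,1] f-->[4,1,2] g-->[4,0]
  composite₁ = [2 3 4; 3 1 0]
Along h;k (path 2):
  e0=[1,0,0] h-->[1,2,2] k-->[3,3]
  e1=[0,1,0] h-->[4,2,3] k-->[4,1]
  e2=[0,0,1] h-->[1,2,4] k-->[0,0]
  composite₂ = [3 4 0; 3 1 0]
Equal? NO — does not commute

Answer: DOES NOT COMMUTE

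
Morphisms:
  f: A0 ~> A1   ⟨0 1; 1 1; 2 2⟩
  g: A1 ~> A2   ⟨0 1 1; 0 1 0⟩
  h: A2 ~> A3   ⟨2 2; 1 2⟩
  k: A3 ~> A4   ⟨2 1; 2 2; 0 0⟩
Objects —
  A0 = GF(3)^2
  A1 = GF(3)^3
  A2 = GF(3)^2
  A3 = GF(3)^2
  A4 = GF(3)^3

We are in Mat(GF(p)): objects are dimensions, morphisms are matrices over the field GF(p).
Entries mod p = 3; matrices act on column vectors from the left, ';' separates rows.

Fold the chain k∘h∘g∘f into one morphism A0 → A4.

Answer: ⟨0 0; 2 2; 0 0⟩

Derivation:
  e0=⟨1,0⟩ f~>⟨0,1,2⟩ g~>⟨0,1⟩ h~>⟨2,2⟩ k~>⟨0,2,0⟩
  e1=⟨0,1⟩ f~>⟨1,1,2⟩ g~>⟨0,1⟩ h~>⟨2,2⟩ k~>⟨0,2,0⟩
⟦path⟧: ⟨0 0; 2 2; 0 0⟩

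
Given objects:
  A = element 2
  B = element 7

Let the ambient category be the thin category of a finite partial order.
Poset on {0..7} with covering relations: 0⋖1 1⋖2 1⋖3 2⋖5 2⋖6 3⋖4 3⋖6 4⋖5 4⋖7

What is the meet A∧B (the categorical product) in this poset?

{x : x≤A ∧ x≤B} = {0,1}  (A=2, B=7)
  0 ≤ 1
  1 ≤ 1
glb = 1

Answer: A∧B = 1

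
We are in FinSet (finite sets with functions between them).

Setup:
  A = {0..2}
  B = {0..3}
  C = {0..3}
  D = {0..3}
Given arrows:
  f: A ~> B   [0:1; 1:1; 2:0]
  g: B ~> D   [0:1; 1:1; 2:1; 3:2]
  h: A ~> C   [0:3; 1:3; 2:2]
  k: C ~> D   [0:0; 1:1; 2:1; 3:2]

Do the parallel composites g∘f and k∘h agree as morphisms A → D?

Path 1 = f;g:
  0 f~>1 g~>1
  1 f~>1 g~>1
  2 f~>0 g~>1
  result₁ = [0:1; 1:1; 2:1]
Path 2 = h;k:
  0 h~>3 k~>2
  1 h~>3 k~>2
  2 h~>2 k~>1
  result₂ = [0:2; 1:2; 2:1]
Equal? NO — does not commute

Answer: DOES NOT COMMUTE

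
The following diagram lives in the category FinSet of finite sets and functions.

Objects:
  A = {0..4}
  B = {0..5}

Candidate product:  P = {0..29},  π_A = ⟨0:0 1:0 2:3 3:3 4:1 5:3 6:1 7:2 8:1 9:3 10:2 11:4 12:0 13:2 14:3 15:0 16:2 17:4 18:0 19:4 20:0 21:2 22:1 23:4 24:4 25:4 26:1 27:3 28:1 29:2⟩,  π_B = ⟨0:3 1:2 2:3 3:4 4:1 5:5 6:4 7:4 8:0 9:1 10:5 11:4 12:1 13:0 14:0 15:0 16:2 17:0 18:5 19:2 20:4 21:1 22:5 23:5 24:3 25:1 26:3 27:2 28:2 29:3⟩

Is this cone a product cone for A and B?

Answer: VALID PRODUCT

Work:
|A|·|B| = 5·6 = 30;  |P| = 30
Check the pairing map k ↦ (π_A(k), π_B(k)):
  0 : (0,3)
  1 : (0,2)
  2 : (3,3)
  3 : (3,4)
  4 : (1,1)
  5 : (3,5)
  6 : (1,4)
  7 : (2,4)
  8 : (1,0)
  9 : (3,1)
  10 : (2,5)
  11 : (4,4)
  12 : (0,1)
  13 : (2,0)
  14 : (3,0)
  15 : (0,0)
  16 : (2,2)
  17 : (4,0)
  18 : (0,5)
  19 : (4,2)
  20 : (0,4)
  21 : (2,1)
  22 : (1,5)
  23 : (4,5)
  24 : (4,3)
  25 : (4,1)
  26 : (1,3)
  27 : (3,2)
  28 : (1,2)
  29 : (2,3)
distinct pairs in image: 30 / 30 needed
  → bijection onto A×B; projections well-typed.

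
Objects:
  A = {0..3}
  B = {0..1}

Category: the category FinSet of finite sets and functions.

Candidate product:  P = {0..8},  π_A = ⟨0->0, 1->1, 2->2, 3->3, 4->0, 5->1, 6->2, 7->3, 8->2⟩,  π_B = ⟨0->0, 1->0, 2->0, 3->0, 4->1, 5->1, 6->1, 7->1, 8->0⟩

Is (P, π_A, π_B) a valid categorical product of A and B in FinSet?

|A|·|B| = 4·2 = 8;  |P| = 9
  → cardinalities differ; no bijection possible.

Answer: NOT A VALID PRODUCT — |P|=9 ≠ |A|·|B|=8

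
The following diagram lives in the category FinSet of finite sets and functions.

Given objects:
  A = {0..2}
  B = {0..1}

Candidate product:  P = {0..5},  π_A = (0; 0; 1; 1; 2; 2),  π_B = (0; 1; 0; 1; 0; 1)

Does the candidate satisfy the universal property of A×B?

|A|·|B| = 3·2 = 6;  |P| = 6
Check the pairing map k ↦ (π_A(k), π_B(k)):
  0 -> (0,0)
  1 -> (0,1)
  2 -> (1,0)
  3 -> (1,1)
  4 -> (2,0)
  5 -> (2,1)
distinct pairs in image: 6 / 6 needed
  → bijection onto A×B; projections well-typed.

Answer: VALID PRODUCT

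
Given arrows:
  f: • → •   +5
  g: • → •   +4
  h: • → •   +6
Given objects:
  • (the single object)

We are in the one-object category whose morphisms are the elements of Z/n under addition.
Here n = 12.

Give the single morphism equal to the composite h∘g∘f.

  0 +5≡5 +4≡9 +6≡3  (mod 12)
⟦path⟧: +3

Answer: +3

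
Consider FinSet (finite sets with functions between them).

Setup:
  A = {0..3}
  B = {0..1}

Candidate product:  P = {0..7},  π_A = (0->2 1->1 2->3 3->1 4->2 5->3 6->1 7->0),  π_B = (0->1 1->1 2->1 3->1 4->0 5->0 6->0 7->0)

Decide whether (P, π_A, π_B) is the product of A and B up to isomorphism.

Answer: NOT A VALID PRODUCT — duplicate pair at indices 3,1

Trace:
|A|·|B| = 4·2 = 8;  |P| = 8
Check the pairing map k ↦ (π_A(k), π_B(k)):
  0 -> (2,1)
  1 -> (1,1)
  2 -> (3,1)
  3 -> (1,1)  ✗ repeats pair of k=1
  4 -> (2,0)
  5 -> (3,0)
  6 -> (1,0)
  7 -> (0,0)
distinct pairs in image: 7 / 8 needed
  → (1,1) hit at k=1 and k=3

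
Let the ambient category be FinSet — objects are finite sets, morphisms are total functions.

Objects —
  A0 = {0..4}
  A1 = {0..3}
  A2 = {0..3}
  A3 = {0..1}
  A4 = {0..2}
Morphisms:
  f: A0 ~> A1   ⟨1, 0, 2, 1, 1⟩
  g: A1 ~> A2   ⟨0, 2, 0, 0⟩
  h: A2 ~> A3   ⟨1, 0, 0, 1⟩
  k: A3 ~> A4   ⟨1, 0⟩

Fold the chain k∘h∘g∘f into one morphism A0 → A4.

Answer: ⟨1, 0, 0, 1, 1⟩

Trace:
  0 f~>1 g~>2 h~>0 k~>1
  1 f~>0 g~>0 h~>1 k~>0
  2 f~>2 g~>0 h~>1 k~>0
  3 f~>1 g~>2 h~>0 k~>1
  4 f~>1 g~>2 h~>0 k~>1
composite: ⟨1, 0, 0, 1, 1⟩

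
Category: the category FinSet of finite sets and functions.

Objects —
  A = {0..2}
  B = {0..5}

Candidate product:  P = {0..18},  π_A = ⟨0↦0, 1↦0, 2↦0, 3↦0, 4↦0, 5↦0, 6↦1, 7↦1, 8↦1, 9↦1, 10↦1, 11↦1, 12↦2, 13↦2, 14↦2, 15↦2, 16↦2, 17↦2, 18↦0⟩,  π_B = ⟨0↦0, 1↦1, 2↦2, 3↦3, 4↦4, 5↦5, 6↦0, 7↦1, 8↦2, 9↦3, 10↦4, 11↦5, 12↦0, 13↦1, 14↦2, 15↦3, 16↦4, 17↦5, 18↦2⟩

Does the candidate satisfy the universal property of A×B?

|A|·|B| = 3·6 = 18;  |P| = 19
  → cardinalities differ; no bijection possible.

Answer: NOT A VALID PRODUCT — |P|=19 ≠ |A|·|B|=18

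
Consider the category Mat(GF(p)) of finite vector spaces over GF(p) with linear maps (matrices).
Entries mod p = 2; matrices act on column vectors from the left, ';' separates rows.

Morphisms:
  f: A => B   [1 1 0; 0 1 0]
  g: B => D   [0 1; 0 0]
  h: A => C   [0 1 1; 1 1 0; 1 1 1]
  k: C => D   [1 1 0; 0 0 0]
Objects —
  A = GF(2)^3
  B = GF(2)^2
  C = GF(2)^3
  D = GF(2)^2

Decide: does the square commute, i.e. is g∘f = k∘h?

Answer: DOES NOT COMMUTE

Work:
1) trace f;g:
  e0=[1,0,0] f=>[1,0] g=>[0,0]
  e1=[0,1,0] f=>[1,1] g=>[1,0]
  e2=[0,0,1] f=>[0,0] g=>[0,0]
  composite₁ = [0 1 0; 0 0 0]
2) trace h;k:
  e0=[1,0,0] h=>[0,1,1] k=>[1,0]
  e1=[0,1,0] h=>[1,1,1] k=>[0,0]
  e2=[0,0,1] h=>[1,0,1] k=>[1,0]
  composite₂ = [1 0 1; 0 0 0]
Equal? distinct morphisms ✗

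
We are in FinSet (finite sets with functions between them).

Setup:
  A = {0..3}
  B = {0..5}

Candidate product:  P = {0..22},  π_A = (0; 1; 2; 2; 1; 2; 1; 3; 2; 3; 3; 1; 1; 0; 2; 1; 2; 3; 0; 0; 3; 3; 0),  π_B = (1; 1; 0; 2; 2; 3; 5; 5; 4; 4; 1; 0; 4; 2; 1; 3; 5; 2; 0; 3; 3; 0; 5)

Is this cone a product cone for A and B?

|A|·|B| = 4·6 = 24;  |P| = 23
  → cardinalities differ; no bijection possible.

Answer: NOT A VALID PRODUCT — |P|=23 ≠ |A|·|B|=24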